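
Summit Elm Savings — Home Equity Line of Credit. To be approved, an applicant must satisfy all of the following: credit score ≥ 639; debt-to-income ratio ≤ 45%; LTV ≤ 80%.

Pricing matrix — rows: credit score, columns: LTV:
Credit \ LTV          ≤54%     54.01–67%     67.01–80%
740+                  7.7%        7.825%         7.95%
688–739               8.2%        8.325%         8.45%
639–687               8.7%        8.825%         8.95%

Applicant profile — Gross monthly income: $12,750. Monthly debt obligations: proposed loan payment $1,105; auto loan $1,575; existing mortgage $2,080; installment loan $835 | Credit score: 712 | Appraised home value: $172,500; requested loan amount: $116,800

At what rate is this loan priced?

8.45%

Credit score 712 ≥ 639; Total monthly debts = (1,105 + 1,575 + 2,080 + 835) = 5,595. DTI = 5,595/12,750 = 43.9% ≤ 45%
Loan-to-value = 116,800/172,500 = 67.7% — pass (80% max)
Credit 712 → row 688–739; LTV 67.7% → column 67.01–80%. Grid cell → 8.45%.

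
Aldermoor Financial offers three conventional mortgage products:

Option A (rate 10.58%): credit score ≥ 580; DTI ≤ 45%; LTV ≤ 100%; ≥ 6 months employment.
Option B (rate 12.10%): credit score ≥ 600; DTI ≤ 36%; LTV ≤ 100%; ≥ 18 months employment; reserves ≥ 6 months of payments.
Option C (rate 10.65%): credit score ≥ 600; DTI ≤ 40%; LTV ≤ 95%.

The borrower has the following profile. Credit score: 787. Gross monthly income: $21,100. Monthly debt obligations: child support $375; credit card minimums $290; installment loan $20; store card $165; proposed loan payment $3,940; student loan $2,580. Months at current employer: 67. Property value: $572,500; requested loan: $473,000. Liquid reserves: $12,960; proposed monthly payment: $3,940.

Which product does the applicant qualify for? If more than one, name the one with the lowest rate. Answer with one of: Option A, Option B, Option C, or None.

Total debts = (375 + 290 + 20 + 165 + 3,940 + 2,580) = 7,370; DTI = 7,370/21,100 = 34.9%.
LTV = 473,000/572,500 = 82.6%.
Reserves = 12,960/3,940 = 3.3 months.
Option A: score 787 ≥ 580; DTI 34.9% ≤ 45%; LTV 82.6% ≤ 100%; employment 67 ≥ 6 mo → qualifies.
Option B: score 787 ≥ 600; DTI 34.9% ≤ 36%; LTV 82.6% ≤ 100%; employment 67 ≥ 18 mo; reserves 3.3 < 6 mo → does not qualify.
Option C: score 787 ≥ 600; DTI 34.9% ≤ 40%; LTV 82.6% ≤ 95% → qualifies.
Qualifying: Option A, Option C. Lowest rate is 10.58% → Option A.

Option A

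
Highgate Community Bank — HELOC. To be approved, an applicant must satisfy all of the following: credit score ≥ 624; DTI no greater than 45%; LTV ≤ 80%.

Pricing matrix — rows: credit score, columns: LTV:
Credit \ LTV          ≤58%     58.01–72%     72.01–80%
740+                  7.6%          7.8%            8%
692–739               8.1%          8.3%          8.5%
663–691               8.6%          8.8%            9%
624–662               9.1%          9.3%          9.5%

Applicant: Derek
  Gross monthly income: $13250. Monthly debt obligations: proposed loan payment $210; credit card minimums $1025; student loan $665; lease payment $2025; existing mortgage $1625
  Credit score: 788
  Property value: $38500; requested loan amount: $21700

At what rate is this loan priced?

7.6%

Credit score 788 ≥ 624; Total monthly debts = (210 + 1,025 + 665 + 2,025 + 1,625) = 5,550. DTI = 5,550/13,250 = 41.9% ≤ 45%
LTV = 21,700/38,500 = 56.4% ≤ 80%
Row: 788 falls in 740+. Column: 56.4% falls in ≤58%. Rate = 7.6%.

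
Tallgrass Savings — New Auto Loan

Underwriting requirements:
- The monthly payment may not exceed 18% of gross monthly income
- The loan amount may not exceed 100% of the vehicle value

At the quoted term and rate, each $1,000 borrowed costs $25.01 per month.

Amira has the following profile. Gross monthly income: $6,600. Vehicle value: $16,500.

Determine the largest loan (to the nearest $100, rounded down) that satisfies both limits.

Payment cap: 18% × $6,600 = $1,188/month.
At $25.01 per $1,000, that supports 1,188/25.01 × 1,000 ≈ $47,500 → $47,500.
LTV cap: 100% × $16,500 = $16,500 → $16,500.
Binding constraint: loan-to-value.

$16,500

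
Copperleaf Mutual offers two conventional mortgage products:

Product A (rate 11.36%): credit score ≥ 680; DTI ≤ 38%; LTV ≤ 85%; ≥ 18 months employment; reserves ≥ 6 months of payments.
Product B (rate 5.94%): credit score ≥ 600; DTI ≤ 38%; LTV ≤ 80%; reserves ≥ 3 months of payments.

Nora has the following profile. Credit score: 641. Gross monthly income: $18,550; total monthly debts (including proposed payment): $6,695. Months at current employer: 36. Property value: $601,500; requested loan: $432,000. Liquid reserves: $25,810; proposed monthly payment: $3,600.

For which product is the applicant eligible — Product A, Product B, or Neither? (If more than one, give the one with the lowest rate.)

DTI = 6,695/18,550 = 36.1%.
LTV = 432,000/601,500 = 71.8%.
Reserves = 25,810/3,600 = 7.2 months.
Product A: score 641 < 680; DTI 36.1% ≤ 38%; LTV 71.8% ≤ 85%; employment 36 ≥ 18 mo; reserves 7.2 ≥ 6 mo → does not qualify.
Product B: score 641 ≥ 600; DTI 36.1% ≤ 38%; LTV 71.8% ≤ 80%; reserves 7.2 ≥ 3 mo → qualifies.

Product B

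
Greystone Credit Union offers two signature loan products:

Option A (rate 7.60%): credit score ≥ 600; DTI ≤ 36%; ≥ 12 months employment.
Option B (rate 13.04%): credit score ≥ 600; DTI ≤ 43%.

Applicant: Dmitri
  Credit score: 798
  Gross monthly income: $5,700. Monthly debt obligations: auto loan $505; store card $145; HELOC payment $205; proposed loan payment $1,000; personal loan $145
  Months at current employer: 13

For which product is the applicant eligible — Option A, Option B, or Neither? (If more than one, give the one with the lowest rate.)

Option A

Total debts = (505 + 145 + 205 + 1,000 + 145) = 2,000; DTI = 2,000/5,700 = 35.1%.
Option A: score 798 ≥ 600; DTI 35.1% ≤ 36%; employment 13 ≥ 12 mo → qualifies.
Option B: score 798 ≥ 600; DTI 35.1% ≤ 43% → qualifies.
Qualifying: Option A, Option B. Lowest rate is 7.60% → Option A.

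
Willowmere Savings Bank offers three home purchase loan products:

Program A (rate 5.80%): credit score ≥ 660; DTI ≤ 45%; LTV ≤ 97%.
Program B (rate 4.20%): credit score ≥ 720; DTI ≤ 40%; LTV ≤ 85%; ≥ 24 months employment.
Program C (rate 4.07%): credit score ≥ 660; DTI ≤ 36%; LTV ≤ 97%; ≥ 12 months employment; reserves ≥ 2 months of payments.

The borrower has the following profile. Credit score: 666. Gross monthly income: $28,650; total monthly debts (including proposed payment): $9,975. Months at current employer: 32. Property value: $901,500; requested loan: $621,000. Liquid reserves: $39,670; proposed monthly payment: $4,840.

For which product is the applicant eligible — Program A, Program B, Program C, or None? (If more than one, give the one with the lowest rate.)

DTI = 9,975/28,650 = 34.8%.
LTV = 621,000/901,500 = 68.9%.
Reserves = 39,670/4,840 = 8.2 months.
Program A: score 666 ≥ 660; DTI 34.8% ≤ 45%; LTV 68.9% ≤ 97% → qualifies.
Program B: score 666 < 720; DTI 34.8% ≤ 40%; LTV 68.9% ≤ 85%; employment 32 ≥ 24 mo → does not qualify.
Program C: score 666 ≥ 660; DTI 34.8% ≤ 36%; LTV 68.9% ≤ 97%; employment 32 ≥ 12 mo; reserves 8.2 ≥ 2 mo → qualifies.
Qualifying: Program A, Program C. Lowest rate is 4.07% → Program C.

Program C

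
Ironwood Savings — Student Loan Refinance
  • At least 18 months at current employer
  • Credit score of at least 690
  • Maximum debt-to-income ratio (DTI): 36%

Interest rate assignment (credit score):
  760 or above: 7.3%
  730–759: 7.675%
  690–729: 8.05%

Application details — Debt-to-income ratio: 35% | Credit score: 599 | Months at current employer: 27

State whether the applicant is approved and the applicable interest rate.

Credit score 599 < 690 (below minimum)
DTI 35% is within the 36% limit
Employment 27 ≥ 18 months
Not all requirements met → denied.

Denied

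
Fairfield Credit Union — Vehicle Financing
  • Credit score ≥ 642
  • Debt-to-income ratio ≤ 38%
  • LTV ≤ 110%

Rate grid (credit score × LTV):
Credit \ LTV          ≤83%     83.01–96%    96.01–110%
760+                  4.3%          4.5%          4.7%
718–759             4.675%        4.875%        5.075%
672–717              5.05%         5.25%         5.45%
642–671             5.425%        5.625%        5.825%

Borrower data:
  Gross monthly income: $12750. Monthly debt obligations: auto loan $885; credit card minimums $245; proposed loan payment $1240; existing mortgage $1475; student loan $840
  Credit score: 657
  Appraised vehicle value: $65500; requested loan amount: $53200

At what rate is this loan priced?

Credit score 657 ≥ 642; Total monthly debts = (885 + 245 + 1,240 + 1,475 + 840) = 4,685. Debt-to-income = 4,685/12,750 = 36.7% — meets 38% limit
LTV: 53,200 ÷ 65,500 = 81.2%, within 110% cap
Score 657 is in the 642–671 band; LTV 81.2% is in the ≤83% band → 5.425%.

5.425%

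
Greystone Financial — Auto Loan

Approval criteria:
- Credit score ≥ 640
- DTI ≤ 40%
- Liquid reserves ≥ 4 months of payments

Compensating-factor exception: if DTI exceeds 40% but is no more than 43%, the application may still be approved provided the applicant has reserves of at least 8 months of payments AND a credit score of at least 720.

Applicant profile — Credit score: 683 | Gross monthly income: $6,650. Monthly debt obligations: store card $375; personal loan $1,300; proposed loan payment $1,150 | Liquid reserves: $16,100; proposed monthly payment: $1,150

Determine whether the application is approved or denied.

Denied

Credit score 683 ≥ 640 (meets base)
Total debts = (375 + 1,300 + 1,150) = 2,825. DTI = 2,825/6,650 = 42.5% > 40% — standard DTI limit exceeded.
Reserves = 16,100/1,150 = 14.0 months ≥ 4
DTI 42.5% is within the 40%–43% exception band; checking compensating factors.
Override check — reserves: 14.0 mo (ok); score: 683 (below 720).
Compensating-factor requirement not fully met.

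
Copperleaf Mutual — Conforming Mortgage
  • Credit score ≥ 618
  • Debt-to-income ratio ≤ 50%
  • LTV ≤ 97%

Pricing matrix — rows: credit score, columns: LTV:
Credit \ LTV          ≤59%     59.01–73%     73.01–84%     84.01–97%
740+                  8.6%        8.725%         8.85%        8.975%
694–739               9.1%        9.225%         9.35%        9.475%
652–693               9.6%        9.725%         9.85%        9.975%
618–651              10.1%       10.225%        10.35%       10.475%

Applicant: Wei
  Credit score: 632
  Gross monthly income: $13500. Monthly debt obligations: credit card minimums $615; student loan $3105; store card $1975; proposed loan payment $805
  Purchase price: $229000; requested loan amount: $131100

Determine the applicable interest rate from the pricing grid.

10.1%

Credit score 632 ≥ 618; Total monthly debts = (615 + 3,105 + 1,975 + 805) = 6,500. DTI = 6,500/13,500 = 48.1% ≤ 50%
LTV = 131,100/229,000 = 57.2% ≤ 97%
Row: 632 falls in 618–651. Column: 57.2% falls in ≤59%. Rate = 10.1%.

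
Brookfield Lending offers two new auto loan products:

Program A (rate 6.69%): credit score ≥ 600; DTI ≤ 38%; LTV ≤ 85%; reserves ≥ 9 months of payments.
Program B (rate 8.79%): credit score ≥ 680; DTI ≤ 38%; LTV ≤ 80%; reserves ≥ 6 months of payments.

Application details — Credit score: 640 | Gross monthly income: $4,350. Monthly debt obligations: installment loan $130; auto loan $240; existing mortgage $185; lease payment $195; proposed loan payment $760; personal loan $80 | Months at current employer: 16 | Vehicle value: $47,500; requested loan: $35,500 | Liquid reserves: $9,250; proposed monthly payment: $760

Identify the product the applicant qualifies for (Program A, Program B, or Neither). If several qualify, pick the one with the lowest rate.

Program A

Total debts = (130 + 240 + 185 + 195 + 760 + 80) = 1,590; DTI = 1,590/4,350 = 36.6%.
LTV = 35,500/47,500 = 74.7%.
Reserves = 9,250/760 = 12.2 months.
Program A: score 640 ≥ 600; DTI 36.6% ≤ 38%; LTV 74.7% ≤ 85%; reserves 12.2 ≥ 9 mo → qualifies.
Program B: score 640 < 680; DTI 36.6% ≤ 38%; LTV 74.7% ≤ 80%; reserves 12.2 ≥ 6 mo → does not qualify.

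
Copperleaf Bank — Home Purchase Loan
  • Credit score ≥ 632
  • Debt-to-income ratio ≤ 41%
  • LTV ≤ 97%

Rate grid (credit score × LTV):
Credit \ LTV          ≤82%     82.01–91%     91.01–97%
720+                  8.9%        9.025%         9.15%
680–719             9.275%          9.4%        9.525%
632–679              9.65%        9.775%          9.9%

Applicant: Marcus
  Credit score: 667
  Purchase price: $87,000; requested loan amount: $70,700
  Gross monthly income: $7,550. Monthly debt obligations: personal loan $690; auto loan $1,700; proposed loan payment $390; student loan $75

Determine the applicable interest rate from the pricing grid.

Credit score 667 ≥ 632; Total monthly debts = (690 + 1,700 + 390 + 75) = 2,855. DTI = 2,855/7,550 = 37.8% ≤ 41%
Loan-to-value = 70,700/87,000 = 81.3% — pass (97% max)
Row: 667 falls in 632–679. Column: 81.3% falls in ≤82%. Rate = 9.65%.

9.65%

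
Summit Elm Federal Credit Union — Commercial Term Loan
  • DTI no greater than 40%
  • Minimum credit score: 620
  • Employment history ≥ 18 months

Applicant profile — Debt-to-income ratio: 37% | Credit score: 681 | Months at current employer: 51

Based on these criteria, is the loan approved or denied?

Approved

DTI 37% is within the 40% limit
Credit score 681 ≥ 620 (meets)
Employment 51 ≥ 18 months
All criteria satisfied.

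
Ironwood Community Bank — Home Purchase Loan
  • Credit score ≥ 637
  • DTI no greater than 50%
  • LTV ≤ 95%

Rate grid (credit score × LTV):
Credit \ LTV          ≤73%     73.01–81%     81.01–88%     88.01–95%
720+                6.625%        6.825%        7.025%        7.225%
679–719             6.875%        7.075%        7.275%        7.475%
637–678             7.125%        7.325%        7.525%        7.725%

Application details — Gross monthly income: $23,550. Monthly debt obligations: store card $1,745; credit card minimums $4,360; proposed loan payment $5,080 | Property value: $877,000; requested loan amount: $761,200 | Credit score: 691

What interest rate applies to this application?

Credit score 691 ≥ 637; Total monthly debts = (1,745 + 4,360 + 5,080) = 11,185. Debt-to-income = 11,185/23,550 = 47.5% — meets 50% limit
LTV = 761,200/877,000 = 86.8% ≤ 95%
Score 691 is in the 679–719 band; LTV 86.8% is in the 81.01–88% band → 7.275%.

7.275%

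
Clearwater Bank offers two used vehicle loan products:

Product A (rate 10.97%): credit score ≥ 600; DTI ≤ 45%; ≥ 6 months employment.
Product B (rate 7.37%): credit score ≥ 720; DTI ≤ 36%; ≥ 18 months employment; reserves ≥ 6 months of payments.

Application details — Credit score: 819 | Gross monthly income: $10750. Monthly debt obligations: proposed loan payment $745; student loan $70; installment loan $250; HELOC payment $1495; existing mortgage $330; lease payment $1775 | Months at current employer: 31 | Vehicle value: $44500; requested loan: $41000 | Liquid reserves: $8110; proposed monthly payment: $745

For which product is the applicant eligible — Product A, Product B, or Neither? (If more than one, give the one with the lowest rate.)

Product A

Total debts = (745 + 70 + 250 + 1,495 + 330 + 1,775) = 4,665; DTI = 4,665/10,750 = 43.4%.
LTV = 41,000/44,500 = 92.1%.
Reserves = 8,110/745 = 10.9 months.
Product A: score 819 ≥ 600; DTI 43.4% ≤ 45%; employment 31 ≥ 6 mo → qualifies.
Product B: score 819 ≥ 720; DTI 43.4% > 36%; employment 31 ≥ 18 mo; reserves 10.9 ≥ 6 mo → does not qualify.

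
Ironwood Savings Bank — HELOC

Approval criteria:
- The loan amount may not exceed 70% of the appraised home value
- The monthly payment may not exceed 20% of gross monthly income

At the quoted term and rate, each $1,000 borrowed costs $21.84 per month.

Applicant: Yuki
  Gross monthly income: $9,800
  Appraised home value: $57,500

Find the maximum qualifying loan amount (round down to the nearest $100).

$40,200

Payment cap: 20% × $9,800 = $1,960/month.
At $21.84 per $1,000, that supports 1,960/21.84 × 1,000 ≈ $89,743 → $89,700.
LTV cap: 70% × $57,500 = $40,250 → $40,200.
Binding constraint: loan-to-value.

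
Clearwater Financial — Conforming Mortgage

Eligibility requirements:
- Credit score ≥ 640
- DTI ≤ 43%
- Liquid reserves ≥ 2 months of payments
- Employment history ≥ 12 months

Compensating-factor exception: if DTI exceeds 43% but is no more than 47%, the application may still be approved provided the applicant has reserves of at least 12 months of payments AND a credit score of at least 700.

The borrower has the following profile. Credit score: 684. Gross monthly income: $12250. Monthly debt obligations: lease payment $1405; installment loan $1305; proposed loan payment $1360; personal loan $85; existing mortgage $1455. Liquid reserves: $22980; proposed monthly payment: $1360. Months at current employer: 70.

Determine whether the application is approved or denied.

Denied

Credit score 684 ≥ 640 (meets base)
Total debts = (1,405 + 1,305 + 1,360 + 85 + 1,455) = 5,610. DTI: 5,610 ÷ 12,250 = 45.8%, over the 43% base limit.
Reserves = 22,980/1,360 = 16.9 months ≥ 2
Employment 70 ≥ 12 months
45.8% falls in the override range (43%–47%), so the compensating-factor test applies.
Override check — reserves: 16.9 mo (ok); score: 684 (below 700).
Compensating-factor requirement not fully met.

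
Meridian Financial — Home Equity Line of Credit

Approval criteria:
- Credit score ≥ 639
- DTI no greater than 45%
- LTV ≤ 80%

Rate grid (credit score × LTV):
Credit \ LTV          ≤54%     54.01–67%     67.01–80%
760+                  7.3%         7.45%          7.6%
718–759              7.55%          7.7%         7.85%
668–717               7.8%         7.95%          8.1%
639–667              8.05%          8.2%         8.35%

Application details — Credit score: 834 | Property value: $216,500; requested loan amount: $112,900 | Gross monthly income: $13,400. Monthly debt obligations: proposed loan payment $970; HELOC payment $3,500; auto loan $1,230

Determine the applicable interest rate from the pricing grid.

7.3%

Credit score 834 ≥ 639; Total monthly debts = (970 + 3,500 + 1,230) = 5,700. DTI = 5,700/13,400 = 42.5% ≤ 45%
LTV: 112,900 ÷ 216,500 = 52.1%, within 80% cap
Credit 834 → row 760+; LTV 52.1% → column ≤54%. Grid cell → 7.3%.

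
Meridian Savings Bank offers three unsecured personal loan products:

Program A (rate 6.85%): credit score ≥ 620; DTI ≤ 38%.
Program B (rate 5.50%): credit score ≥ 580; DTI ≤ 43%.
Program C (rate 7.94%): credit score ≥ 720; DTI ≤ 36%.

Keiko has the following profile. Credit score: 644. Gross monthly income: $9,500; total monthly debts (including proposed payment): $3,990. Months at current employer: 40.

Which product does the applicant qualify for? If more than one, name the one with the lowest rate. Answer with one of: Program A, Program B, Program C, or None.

DTI = 3,990/9,500 = 42%.
Program A: score 644 ≥ 620; DTI 42% > 38% → does not qualify.
Program B: score 644 ≥ 580; DTI 42% ≤ 43% → qualifies.
Program C: score 644 < 720; DTI 42% > 36% → does not qualify.

Program B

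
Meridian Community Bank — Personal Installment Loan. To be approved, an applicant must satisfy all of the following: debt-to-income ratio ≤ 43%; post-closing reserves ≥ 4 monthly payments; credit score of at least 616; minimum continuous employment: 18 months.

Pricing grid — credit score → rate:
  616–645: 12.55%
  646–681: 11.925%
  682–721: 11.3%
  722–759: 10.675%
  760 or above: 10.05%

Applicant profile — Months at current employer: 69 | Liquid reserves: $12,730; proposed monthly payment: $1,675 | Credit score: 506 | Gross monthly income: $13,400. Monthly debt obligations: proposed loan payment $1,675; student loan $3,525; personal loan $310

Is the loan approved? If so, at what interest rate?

Denied

Credit score 506 < 616 (below minimum)
Total monthly debts = (1,675 + 3,525 + 310) = 5,510. Debt-to-income = 5,510/13,400 = 41.1% — meets 43% limit
Liquid reserves cover 12,730/1,675 = 7.6 months — ≥ 4 required
Employment 69 ≥ 18 months
Not all requirements met → denied.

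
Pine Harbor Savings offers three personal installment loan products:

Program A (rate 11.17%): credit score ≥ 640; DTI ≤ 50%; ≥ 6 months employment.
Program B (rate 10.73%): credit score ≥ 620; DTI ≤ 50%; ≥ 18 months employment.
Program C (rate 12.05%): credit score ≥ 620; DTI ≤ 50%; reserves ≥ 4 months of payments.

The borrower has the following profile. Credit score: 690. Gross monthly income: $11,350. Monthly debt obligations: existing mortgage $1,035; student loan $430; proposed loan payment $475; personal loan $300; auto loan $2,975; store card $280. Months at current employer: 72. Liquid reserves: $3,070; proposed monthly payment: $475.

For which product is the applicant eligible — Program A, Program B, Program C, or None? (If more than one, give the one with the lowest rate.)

Program B

Total debts = (1,035 + 430 + 475 + 300 + 2,975 + 280) = 5,495; DTI = 5,495/11,350 = 48.4%.
Reserves = 3,070/475 = 6.5 months.
Program A: score 690 ≥ 640; DTI 48.4% ≤ 50%; employment 72 ≥ 6 mo → qualifies.
Program B: score 690 ≥ 620; DTI 48.4% ≤ 50%; employment 72 ≥ 18 mo → qualifies.
Program C: score 690 ≥ 620; DTI 48.4% ≤ 50%; reserves 6.5 ≥ 4 mo → qualifies.
Qualifying: Program A, Program B, Program C. Lowest rate is 10.73% → Program B.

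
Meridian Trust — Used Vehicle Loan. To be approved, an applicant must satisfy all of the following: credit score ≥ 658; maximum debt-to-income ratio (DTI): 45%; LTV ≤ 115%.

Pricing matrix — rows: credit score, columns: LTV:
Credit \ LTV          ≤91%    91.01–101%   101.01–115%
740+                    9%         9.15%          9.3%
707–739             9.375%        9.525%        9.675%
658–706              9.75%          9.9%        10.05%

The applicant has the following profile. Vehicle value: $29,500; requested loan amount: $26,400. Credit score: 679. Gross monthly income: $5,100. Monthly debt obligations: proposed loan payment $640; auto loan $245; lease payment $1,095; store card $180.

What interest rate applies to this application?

9.75%

Credit score 679 ≥ 658; Total monthly debts = (640 + 245 + 1,095 + 180) = 2,160. DTI: 2,160 ÷ 5,100 = 42.4%, within the 45% cap
LTV = 26,400/29,500 = 89.5% ≤ 115%
Credit 679 → row 658–706; LTV 89.5% → column ≤91%. Grid cell → 9.75%.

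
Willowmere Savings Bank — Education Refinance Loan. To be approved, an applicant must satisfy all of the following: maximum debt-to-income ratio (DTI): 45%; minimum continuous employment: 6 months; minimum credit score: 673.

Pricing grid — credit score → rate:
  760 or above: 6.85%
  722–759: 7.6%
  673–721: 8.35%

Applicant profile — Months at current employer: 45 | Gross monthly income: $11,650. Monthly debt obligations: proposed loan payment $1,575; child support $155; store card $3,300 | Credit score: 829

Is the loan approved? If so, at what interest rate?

Credit score 829 ≥ 673 (meets minimum)
Employment 45 ≥ 6 months
Total monthly debts = (1,575 + 155 + 3,300) = 5,030. Debt-to-income = 5,030/11,650 = 43.2% — meets 45% limit
All requirements met. Score 829 falls in the 760 or above tier → 6.85%.

Approved at 6.85%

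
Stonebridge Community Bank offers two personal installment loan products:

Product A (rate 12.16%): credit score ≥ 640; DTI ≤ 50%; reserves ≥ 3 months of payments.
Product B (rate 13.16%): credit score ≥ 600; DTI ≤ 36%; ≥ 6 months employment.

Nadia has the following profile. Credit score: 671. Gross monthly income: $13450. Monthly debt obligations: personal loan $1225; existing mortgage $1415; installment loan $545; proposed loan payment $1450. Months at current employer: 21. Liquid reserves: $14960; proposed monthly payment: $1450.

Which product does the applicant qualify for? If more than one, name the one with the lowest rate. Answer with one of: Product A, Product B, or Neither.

Total debts = (1,225 + 1,415 + 545 + 1,450) = 4,635; DTI = 4,635/13,450 = 34.5%.
Reserves = 14,960/1,450 = 10.3 months.
Product A: score 671 ≥ 640; DTI 34.5% ≤ 50%; reserves 10.3 ≥ 3 mo → qualifies.
Product B: score 671 ≥ 600; DTI 34.5% ≤ 36%; employment 21 ≥ 6 mo → qualifies.
Qualifying: Product A, Product B. Lowest rate is 12.16% → Product A.

Product A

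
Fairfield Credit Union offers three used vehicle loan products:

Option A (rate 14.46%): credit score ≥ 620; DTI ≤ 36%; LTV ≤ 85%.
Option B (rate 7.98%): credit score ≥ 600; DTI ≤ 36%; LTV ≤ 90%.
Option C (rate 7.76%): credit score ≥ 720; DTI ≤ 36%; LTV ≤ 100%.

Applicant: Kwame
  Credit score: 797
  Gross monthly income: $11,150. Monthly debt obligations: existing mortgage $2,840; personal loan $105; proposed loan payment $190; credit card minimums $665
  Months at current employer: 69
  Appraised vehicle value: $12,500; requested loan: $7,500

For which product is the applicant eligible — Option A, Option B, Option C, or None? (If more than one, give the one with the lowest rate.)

Total debts = (2,840 + 105 + 190 + 665) = 3,800; DTI = 3,800/11,150 = 34.1%.
LTV = 7,500/12,500 = 60%.
Option A: score 797 ≥ 620; DTI 34.1% ≤ 36%; LTV 60% ≤ 85% → qualifies.
Option B: score 797 ≥ 600; DTI 34.1% ≤ 36%; LTV 60% ≤ 90% → qualifies.
Option C: score 797 ≥ 720; DTI 34.1% ≤ 36%; LTV 60% ≤ 100% → qualifies.
Qualifying: Option A, Option B, Option C. Lowest rate is 7.76% → Option C.

Option C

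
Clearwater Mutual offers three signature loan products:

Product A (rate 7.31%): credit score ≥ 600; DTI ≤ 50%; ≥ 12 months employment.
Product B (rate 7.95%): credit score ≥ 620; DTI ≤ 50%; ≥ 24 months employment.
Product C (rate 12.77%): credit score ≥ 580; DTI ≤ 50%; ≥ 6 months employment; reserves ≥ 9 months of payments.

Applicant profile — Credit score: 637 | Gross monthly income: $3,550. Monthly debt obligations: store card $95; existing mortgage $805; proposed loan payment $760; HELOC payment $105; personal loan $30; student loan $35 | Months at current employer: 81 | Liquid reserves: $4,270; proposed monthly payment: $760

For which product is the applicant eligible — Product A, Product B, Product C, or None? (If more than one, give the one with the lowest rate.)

Total debts = (95 + 805 + 760 + 105 + 30 + 35) = 1,830; DTI = 1,830/3,550 = 51.5%.
Reserves = 4,270/760 = 5.6 months.
Product A: score 637 ≥ 600; DTI 51.5% > 50%; employment 81 ≥ 12 mo → does not qualify.
Product B: score 637 ≥ 620; DTI 51.5% > 50%; employment 81 ≥ 24 mo → does not qualify.
Product C: score 637 ≥ 580; DTI 51.5% > 50%; employment 81 ≥ 6 mo; reserves 5.6 < 9 mo → does not qualify.

None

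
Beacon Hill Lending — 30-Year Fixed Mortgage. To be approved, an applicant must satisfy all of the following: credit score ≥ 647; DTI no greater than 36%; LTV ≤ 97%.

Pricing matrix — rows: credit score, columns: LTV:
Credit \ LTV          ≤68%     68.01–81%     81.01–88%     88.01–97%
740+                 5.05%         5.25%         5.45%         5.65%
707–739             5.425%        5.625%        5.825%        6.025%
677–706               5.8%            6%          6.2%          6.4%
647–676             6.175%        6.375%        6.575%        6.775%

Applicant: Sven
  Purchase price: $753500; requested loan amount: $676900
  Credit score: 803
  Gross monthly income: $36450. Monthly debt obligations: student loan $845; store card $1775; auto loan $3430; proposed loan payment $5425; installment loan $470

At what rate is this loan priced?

5.65%

Credit score 803 ≥ 647; Total monthly debts = (845 + 1,775 + 3,430 + 5,425 + 470) = 11,945. DTI = 11,945/36,450 = 32.8% ≤ 36%
Loan-to-value = 676,900/753,500 = 89.8% — pass (97% max)
Score 803 is in the 740+ band; LTV 89.8% is in the 88.01–97% band → 5.65%.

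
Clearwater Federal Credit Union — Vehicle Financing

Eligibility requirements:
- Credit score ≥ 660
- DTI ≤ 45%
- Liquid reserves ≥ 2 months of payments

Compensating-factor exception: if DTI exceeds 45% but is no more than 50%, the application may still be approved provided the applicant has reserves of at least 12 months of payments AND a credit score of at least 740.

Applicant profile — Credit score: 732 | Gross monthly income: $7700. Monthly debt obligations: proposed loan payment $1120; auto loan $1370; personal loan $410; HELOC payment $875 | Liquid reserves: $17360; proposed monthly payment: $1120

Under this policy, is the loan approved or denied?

Credit score 732 ≥ 660 (meets base)
Total debts = (1,120 + 1,370 + 410 + 875) = 3,775. DTI: 3,775 ÷ 7,700 = 49%, over the 45% base limit.
Reserves = 17,360/1,120 = 15.5 months ≥ 2
49% falls in the override range (45%–50%), so the compensating-factor test applies.
Reserves 15.5 ≥ 12 months; credit score 732 < 740.
Override conditions not both satisfied; exception does not apply.

Denied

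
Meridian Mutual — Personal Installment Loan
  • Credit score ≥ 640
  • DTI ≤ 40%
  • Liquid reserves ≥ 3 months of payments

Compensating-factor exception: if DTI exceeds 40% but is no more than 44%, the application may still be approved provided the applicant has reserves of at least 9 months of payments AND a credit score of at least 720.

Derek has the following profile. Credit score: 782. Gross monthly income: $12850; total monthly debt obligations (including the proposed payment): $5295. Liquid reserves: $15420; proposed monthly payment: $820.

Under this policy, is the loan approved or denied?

Approved

Credit score 782 ≥ 640 (meets base)
DTI: 5,295 ÷ 12,850 = 41.2%, over the 40% base limit.
Reserves: 15,420 ÷ 820 = 18.8 months (meets 3-month minimum)
DTI 41.2% is within the 40%–44% exception band; checking compensating factors.
Override check — reserves: 18.8 mo (ok); score: 782 (ok).
Both compensating conditions met → exception applies.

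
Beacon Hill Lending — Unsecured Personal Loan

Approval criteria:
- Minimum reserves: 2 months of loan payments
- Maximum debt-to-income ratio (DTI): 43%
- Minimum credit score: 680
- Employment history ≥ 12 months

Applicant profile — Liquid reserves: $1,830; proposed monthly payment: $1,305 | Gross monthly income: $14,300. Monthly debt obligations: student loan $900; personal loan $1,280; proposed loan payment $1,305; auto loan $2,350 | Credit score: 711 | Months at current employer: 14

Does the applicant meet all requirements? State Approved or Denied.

Reserves: 1,830 ÷ 1,305 = 1.4 months (below 2-month minimum)
Total monthly debts = (900 + 1,280 + 1,305 + 2,350) = 5,835. DTI: 5,835 ÷ 14,300 = 40.8%, within the 43% cap
Credit score 711 ≥ 680 (meets)
Employment 14 ≥ 12 months
Fails on reserves.

Denied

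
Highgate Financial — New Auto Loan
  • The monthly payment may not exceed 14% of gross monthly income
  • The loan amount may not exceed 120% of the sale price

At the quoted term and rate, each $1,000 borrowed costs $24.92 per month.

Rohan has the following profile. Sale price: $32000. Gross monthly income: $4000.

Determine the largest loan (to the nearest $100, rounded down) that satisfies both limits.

$22,400

Payment cap: 14% × $4,000 = $560/month.
At $24.92 per $1,000, that supports 560/24.92 × 1,000 ≈ $22,471 → $22,400.
LTV cap: 120% × $32,000 = $38,400 → $38,400.
Binding constraint: payment-to-income.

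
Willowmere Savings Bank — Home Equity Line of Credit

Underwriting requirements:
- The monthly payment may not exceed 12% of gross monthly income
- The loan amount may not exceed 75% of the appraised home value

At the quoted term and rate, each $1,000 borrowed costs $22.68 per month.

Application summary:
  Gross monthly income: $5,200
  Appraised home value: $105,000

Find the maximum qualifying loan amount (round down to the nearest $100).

Payment cap: 12% × $5,200 = $624/month.
At $22.68 per $1,000, that supports 624/22.68 × 1,000 ≈ $27,513 → $27,500.
LTV cap: 75% × $105,000 = $78,750 → $78,700.
Binding constraint: payment-to-income.

$27,500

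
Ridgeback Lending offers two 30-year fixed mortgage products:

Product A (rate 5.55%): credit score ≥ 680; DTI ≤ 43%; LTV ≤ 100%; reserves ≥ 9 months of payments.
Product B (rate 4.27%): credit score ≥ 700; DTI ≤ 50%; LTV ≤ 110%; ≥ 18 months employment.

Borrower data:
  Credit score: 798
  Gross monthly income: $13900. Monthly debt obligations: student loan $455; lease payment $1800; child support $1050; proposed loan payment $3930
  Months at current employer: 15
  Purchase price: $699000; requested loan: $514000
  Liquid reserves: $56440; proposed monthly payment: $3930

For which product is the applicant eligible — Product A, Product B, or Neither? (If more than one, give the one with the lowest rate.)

Total debts = (455 + 1,800 + 1,050 + 3,930) = 7,235; DTI = 7,235/13,900 = 52.1%.
LTV = 514,000/699,000 = 73.5%.
Reserves = 56,440/3,930 = 14.4 months.
Product A: score 798 ≥ 680; DTI 52.1% > 43%; LTV 73.5% ≤ 100%; reserves 14.4 ≥ 9 mo → does not qualify.
Product B: score 798 ≥ 700; DTI 52.1% > 50%; LTV 73.5% ≤ 110%; employment 15 < 18 mo → does not qualify.

Neither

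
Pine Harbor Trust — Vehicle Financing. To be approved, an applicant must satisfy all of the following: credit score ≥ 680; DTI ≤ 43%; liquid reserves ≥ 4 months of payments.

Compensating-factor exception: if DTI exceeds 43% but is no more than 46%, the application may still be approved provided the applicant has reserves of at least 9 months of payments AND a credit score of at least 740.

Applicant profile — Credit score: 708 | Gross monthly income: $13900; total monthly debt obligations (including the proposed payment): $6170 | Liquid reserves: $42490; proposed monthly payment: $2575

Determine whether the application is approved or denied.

Credit score 708 ≥ 680 (meets base)
DTI = 6,170/13,900 = 44.4% > 43% — standard DTI limit exceeded.
Liquid reserves cover 42,490/2,575 = 16.5 months — ≥ 4 required
DTI 44.4% is within the 43%–46% exception band; checking compensating factors.
Override check — reserves: 16.5 mo (ok); score: 708 (below 740).
Compensating-factor requirement not fully met.

Denied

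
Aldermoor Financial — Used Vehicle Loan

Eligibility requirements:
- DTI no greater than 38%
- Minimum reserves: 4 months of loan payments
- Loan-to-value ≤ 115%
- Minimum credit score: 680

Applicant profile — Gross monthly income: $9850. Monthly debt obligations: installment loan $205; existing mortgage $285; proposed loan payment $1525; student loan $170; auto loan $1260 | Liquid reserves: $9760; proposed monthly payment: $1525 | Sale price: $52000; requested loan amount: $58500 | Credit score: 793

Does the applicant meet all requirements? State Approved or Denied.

Total monthly debts = (205 + 285 + 1,525 + 170 + 1,260) = 3,445. Debt-to-income = 3,445/9,850 = 35% — meets 38% limit
Reserves: 9,760 ÷ 1,525 = 6.4 months (meets 4-month minimum)
Loan-to-value = 58,500/52,000 = 112.5% — pass (115% max)
Credit score 793 ≥ 680 (meets)
All criteria satisfied.

Approved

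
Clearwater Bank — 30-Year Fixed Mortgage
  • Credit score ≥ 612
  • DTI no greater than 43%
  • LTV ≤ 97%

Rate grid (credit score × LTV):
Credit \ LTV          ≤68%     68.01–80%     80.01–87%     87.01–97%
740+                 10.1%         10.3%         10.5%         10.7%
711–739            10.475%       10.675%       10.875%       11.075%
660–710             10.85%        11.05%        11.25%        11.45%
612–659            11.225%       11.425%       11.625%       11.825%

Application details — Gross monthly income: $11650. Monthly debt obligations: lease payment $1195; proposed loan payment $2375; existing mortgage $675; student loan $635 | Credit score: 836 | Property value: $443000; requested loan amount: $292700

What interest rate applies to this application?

10.1%

Credit score 836 ≥ 612; Total monthly debts = (1,195 + 2,375 + 675 + 635) = 4,880. DTI = 4,880/11,650 = 41.9% ≤ 43%
LTV = 292,700/443,000 = 66.1% ≤ 97%
Row: 836 falls in 740+. Column: 66.1% falls in ≤68%. Rate = 10.1%.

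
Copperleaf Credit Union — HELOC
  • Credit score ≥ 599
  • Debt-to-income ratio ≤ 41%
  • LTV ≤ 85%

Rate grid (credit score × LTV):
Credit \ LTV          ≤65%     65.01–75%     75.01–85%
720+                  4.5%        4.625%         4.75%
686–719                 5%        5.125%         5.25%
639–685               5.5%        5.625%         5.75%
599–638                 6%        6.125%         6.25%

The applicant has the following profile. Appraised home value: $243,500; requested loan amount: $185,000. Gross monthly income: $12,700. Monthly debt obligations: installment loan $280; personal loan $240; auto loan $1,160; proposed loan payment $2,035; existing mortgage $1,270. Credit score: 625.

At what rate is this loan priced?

6.25%

Credit score 625 ≥ 599; Total monthly debts = (280 + 240 + 1,160 + 2,035 + 1,270) = 4,985. Debt-to-income = 4,985/12,700 = 39.3% — meets 41% limit
Loan-to-value = 185,000/243,500 = 76% — pass (85% max)
Score 625 is in the 599–638 band; LTV 76% is in the 75.01–85% band → 6.25%.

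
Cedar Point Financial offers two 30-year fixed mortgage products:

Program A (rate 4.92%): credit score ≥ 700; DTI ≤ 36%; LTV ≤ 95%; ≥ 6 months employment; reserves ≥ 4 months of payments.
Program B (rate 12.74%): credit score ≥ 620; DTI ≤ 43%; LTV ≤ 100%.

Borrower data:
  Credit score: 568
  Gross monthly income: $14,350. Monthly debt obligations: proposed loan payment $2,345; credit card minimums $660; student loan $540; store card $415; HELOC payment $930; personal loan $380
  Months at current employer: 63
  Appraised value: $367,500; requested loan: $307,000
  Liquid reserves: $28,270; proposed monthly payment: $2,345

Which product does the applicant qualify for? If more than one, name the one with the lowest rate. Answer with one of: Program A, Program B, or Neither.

Neither

Total debts = (2,345 + 660 + 540 + 415 + 930 + 380) = 5,270; DTI = 5,270/14,350 = 36.7%.
LTV = 307,000/367,500 = 83.5%.
Reserves = 28,270/2,345 = 12.1 months.
Program A: score 568 < 700; DTI 36.7% > 36%; LTV 83.5% ≤ 95%; employment 63 ≥ 6 mo; reserves 12.1 ≥ 4 mo → does not qualify.
Program B: score 568 < 620; DTI 36.7% ≤ 43%; LTV 83.5% ≤ 100% → does not qualify.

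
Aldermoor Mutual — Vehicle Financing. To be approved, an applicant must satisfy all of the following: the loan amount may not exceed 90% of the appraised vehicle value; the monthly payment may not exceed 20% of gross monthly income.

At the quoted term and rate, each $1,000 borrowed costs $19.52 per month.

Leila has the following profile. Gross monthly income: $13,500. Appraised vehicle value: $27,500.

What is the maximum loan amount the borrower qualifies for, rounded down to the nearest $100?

$24,700

Payment cap: 20% × $13,500 = $2,700/month.
At $19.52 per $1,000, that supports 2,700/19.52 × 1,000 ≈ $138,319 → $138,300.
LTV cap: 90% × $27,500 = $24,750 → $24,700.
Binding constraint: loan-to-value.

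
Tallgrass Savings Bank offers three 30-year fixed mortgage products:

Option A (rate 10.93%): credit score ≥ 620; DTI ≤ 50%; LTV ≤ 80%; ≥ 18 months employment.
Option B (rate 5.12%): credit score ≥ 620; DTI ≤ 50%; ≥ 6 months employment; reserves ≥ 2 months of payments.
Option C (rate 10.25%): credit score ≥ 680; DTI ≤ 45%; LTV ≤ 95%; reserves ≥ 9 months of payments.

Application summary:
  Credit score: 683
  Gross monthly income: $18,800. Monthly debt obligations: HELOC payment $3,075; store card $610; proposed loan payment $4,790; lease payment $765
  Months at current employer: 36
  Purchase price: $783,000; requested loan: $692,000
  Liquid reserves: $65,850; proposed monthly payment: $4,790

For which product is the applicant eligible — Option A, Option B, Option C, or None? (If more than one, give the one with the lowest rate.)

Total debts = (3,075 + 610 + 4,790 + 765) = 9,240; DTI = 9,240/18,800 = 49.1%.
LTV = 692,000/783,000 = 88.4%.
Reserves = 65,850/4,790 = 13.7 months.
Option A: score 683 ≥ 620; DTI 49.1% ≤ 50%; LTV 88.4% > 80%; employment 36 ≥ 18 mo → does not qualify.
Option B: score 683 ≥ 620; DTI 49.1% ≤ 50%; employment 36 ≥ 6 mo; reserves 13.7 ≥ 2 mo → qualifies.
Option C: score 683 ≥ 680; DTI 49.1% > 45%; LTV 88.4% ≤ 95%; reserves 13.7 ≥ 9 mo → does not qualify.

Option B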